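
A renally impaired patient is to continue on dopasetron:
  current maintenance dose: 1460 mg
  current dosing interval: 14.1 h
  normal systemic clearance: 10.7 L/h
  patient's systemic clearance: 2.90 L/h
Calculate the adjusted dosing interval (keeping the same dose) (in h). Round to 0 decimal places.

To keep the same average steady-state level, dosing rate must scale with clearance.
CL ratio = 2.90 / 10.7 = 0.2710
New interval (same dose) = 14.1 / 0.2710 = 52.03 h

52 h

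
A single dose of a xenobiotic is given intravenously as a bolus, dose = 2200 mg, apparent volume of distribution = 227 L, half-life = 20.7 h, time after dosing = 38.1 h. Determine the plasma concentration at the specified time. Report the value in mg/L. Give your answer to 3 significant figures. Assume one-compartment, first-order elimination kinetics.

2.71 mg/L

C₀ = Dose / Vd = 2200 / 227 = 9.692 mg/L
k = ln2 / t½ = 0.693147 / 20.7 = 0.03349 h⁻¹
C = C₀ · e^(−k·t) = 9.692 × e^(−0.03349 × 38.1)
  = 9.692 × 0.2792 = 2.706 mg/L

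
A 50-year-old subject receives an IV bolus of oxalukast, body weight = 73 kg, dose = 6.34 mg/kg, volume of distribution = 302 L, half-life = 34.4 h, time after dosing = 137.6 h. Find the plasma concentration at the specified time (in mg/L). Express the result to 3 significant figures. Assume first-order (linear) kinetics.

Total dose = 6.34 × 73 = 462.8 mg
C₀ = Dose / Vd = 462.8 / 302 = 1.532 mg/L
k = ln2 / t½ = 0.693147 / 34.4 = 0.02015 h⁻¹
t / t½ = 137.6 / 34.4 = 4 half-lives
C = C₀ × (1/2)^4 = 1.532 × 0.06250 = 0.09575 mg/L

0.0958 mg/L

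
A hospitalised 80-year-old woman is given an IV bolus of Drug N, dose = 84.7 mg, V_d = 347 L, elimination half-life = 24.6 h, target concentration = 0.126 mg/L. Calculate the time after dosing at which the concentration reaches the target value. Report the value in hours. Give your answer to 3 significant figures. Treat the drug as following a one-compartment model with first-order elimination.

23.5 h

C₀ = Dose / Vd = 84.70 / 347 = 0.2441 mg/L
k = ln2 / t½ = 0.693147 / 24.6 = 0.02818 h⁻¹
t = ln(C₀ / C) / k = ln(0.2441 / 0.126) / 0.02818
  = ln(1.937) / 0.02818 = 0.6611 / 0.02818 = 23.46 h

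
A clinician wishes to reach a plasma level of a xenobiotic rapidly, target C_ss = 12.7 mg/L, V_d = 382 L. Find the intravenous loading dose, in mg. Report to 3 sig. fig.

4850 mg

LD = Css × Vd = 12.7 × 382 = 4851 mg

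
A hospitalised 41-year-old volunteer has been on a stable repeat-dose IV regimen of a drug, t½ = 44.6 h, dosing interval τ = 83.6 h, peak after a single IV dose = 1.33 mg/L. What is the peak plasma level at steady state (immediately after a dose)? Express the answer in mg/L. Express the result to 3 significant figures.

1.83 mg/L

k = ln2 / t½ = 0.693147 / 44.6 = 0.01554 h⁻¹
e^(−kτ) = e^(−0.01554 × 83.6) = 0.2728
Accumulation ratio R = 1 / (1 − e^(−kτ)) = 1 / (1 − 0.2728) = 1.375
Steady-state peak = C₀ × R = 1.33 × 1.375 = 1.829 mg/L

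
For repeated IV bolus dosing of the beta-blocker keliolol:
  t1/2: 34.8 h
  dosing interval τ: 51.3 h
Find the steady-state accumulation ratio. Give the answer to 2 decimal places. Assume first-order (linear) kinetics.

1.56

k = ln2 / t½ = 0.693147 / 34.8 = 0.01992 h⁻¹
e^(−kτ) = e^(−0.01992 × 51.3) = 0.3599
Accumulation ratio R = 1 / (1 − e^(−kτ)) = 1 / (1 − 0.3599) = 1.562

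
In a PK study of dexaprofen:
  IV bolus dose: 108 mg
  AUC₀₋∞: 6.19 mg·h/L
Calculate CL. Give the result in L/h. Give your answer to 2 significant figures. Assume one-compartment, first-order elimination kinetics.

CL = Dose / AUC = 108 / 6.19 = 17.45 L/h

17 L/h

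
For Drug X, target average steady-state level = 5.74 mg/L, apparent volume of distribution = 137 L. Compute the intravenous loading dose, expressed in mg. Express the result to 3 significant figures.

LD = Css × Vd = 5.74 × 137 = 786.4 mg

786 mg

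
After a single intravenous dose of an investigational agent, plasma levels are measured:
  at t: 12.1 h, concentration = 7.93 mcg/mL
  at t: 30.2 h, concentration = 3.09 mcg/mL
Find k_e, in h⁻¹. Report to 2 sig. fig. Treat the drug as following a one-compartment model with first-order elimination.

k = ln(C₁/C₂) / (t₂ − t₁) = ln(7.93/3.09) / (30.2 − 12.1)
  = 0.9425 / 18.10 = 0.05207 h⁻¹

0.052 h⁻¹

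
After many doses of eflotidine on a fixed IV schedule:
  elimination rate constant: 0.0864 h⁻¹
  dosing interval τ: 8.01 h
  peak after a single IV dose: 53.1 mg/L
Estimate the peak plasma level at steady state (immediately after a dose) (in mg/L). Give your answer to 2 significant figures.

e^(−kτ) = e^(−0.08640 × 8.01) = 0.5005
Accumulation ratio R = 1 / (1 − e^(−kτ)) = 1 / (1 − 0.5005) = 2.002
Steady-state peak = C₀ × R = 53.1 × 2.002 = 106.3 mg/L

110 mg/L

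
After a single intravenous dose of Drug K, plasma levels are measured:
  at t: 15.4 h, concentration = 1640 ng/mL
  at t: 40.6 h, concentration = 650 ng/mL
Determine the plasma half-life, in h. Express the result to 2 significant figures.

19 h

k = ln(C₁/C₂) / (t₂ − t₁) = ln(1640/650) / (40.6 − 15.4)
  = 0.9255 / 25.20 = 0.03673 h⁻¹
t½ = ln2 / k = 0.693147 / 0.03673 = 18.87 h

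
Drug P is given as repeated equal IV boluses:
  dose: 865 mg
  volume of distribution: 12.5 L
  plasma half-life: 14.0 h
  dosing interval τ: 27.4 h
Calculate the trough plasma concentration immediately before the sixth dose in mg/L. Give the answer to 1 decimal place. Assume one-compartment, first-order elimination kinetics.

C₀ per dose = Dose / Vd = 865 / 12.5 = 69.20 mg/L
k = ln2 / t½ = 0.693147 / 14.0 = 0.04951 h⁻¹
Fraction remaining after one interval: r = e^(−kτ) = e^(−0.04951 × 27.4) = 0.2575
Before dose 6, 5 doses have been given (aged 1τ, 2τ, 3τ, 4τ, 5τ).
C_trough = C₀ × (r + r² + … + r^5) = C₀ × r(1−r^5)/(1−r)
        = 69.20 × 0.2575 × (1 − 0.001132) / (1 − 0.2575) = 23.97 mg/L

24.0 mg/L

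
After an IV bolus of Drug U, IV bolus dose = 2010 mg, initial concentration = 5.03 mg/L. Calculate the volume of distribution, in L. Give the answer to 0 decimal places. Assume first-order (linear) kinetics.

Vd = Dose / C₀ = 2010 / 5.03 = 399.6 L

400 L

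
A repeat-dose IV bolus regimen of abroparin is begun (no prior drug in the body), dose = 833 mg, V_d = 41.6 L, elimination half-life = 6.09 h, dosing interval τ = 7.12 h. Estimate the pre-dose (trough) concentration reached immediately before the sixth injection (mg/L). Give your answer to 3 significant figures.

C₀ per dose = Dose / Vd = 833 / 41.6 = 20.02 mg/L
k = ln2 / t½ = 0.693147 / 6.09 = 0.1138 h⁻¹
Fraction remaining after one interval: r = e^(−kτ) = e^(−0.1138 × 7.12) = 0.4447
Before dose 6, 5 doses have been given (aged 1τ, 2τ, 3τ, 4τ, 5τ).
C_trough = C₀ × (r + r² + … + r^5) = C₀ × r(1−r^5)/(1−r)
        = 20.02 × 0.4447 × (1 − 0.01739) / (1 − 0.4447) = 15.75 mg/L

15.8 mg/L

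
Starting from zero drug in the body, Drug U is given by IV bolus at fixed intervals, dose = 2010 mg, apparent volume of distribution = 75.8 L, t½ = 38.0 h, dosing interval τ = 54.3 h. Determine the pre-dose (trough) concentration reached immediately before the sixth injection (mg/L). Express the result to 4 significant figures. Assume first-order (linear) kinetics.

C₀ per dose = Dose / Vd = 2010 / 75.8 = 26.52 mg/L
k = ln2 / t½ = 0.693147 / 38.0 = 0.01824 h⁻¹
Fraction remaining after one interval: r = e^(−kτ) = e^(−0.01824 × 54.3) = 0.3714
Before dose 6, 5 doses have been given (aged 1τ, 2τ, 3τ, 4τ, 5τ).
C_trough = C₀ × (r + r² + … + r^5) = C₀ × r(1−r^5)/(1−r)
        = 26.52 × 0.3714 × (1 − 0.007067) / (1 − 0.3714) = 15.56 mg/L

15.56 mg/L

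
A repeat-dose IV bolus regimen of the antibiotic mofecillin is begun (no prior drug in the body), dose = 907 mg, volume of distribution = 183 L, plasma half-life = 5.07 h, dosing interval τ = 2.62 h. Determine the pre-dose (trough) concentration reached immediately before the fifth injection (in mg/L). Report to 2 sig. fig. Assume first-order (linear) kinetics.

8.8 mg/L

C₀ per dose = Dose / Vd = 907 / 183 = 4.956 mg/L
k = ln2 / t½ = 0.693147 / 5.07 = 0.1367 h⁻¹
Fraction remaining after one interval: r = e^(−kτ) = e^(−0.1367 × 2.62) = 0.6990
Before dose 5, 4 doses have been given (aged 1τ, 2τ, 3τ, 4τ).
C_trough = C₀ × (r + r² + … + r^4) = C₀ × r(1−r^4)/(1−r)
        = 4.956 × 0.6990 × (1 − 0.2387) / (1 − 0.6990) = 8.762 mg/L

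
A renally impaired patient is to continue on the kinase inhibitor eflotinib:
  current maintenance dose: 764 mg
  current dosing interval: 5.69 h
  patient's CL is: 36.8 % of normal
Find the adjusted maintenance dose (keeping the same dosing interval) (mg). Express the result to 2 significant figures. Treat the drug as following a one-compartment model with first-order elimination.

To keep the same average steady-state level, dosing rate must scale with clearance.
CL ratio = 36.8 / 100 = 0.3680
New dose (same interval) = 764 × 0.3680 = 281.2 mg

280 mg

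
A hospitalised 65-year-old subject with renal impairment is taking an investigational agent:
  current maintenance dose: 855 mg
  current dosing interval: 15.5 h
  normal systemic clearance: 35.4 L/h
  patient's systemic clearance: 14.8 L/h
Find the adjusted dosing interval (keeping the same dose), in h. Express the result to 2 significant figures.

37 h

To keep the same average steady-state level, dosing rate must scale with clearance.
CL ratio = 14.8 / 35.4 = 0.4181
New interval (same dose) = 15.5 / 0.4181 = 37.07 h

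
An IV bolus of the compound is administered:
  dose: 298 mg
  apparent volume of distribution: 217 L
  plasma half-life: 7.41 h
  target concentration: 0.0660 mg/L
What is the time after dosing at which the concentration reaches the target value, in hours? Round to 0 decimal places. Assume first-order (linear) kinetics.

32 h

C₀ = Dose / Vd = 298.0 / 217 = 1.373 mg/L
k = ln2 / t½ = 0.693147 / 7.41 = 0.09354 h⁻¹
t = ln(C₀ / C) / k = ln(1.373 / 0.0660) / 0.09354
  = ln(20.80) / 0.09354 = 3.035 / 0.09354 = 32.45 h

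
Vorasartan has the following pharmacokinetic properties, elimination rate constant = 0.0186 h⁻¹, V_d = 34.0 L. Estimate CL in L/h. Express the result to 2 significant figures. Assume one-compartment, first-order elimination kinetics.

0.63 L/h

CL = k × Vd = 0.0186 × 34.0 = 0.6324 L/h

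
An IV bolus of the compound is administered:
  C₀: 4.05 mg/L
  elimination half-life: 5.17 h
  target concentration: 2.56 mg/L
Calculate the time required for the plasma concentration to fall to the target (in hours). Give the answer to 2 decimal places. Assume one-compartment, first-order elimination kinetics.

3.42 h

k = ln2 / t½ = 0.693147 / 5.17 = 0.1341 h⁻¹
t = ln(C₀ / C) / k = ln(4.050 / 2.56) / 0.1341
  = ln(1.582) / 0.1341 = 0.4587 / 0.1341 = 3.421 h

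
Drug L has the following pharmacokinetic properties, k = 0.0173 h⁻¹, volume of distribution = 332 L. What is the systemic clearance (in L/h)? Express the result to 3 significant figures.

CL = k × Vd = 0.0173 × 332 = 5.744 L/h

5.74 L/h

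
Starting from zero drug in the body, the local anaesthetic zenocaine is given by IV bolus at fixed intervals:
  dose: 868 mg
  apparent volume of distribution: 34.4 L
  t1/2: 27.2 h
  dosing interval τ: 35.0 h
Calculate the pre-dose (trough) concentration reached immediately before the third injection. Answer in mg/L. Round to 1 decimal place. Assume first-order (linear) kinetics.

14.6 mg/L

C₀ per dose = Dose / Vd = 868 / 34.4 = 25.23 mg/L
k = ln2 / t½ = 0.693147 / 27.2 = 0.02548 h⁻¹
Fraction remaining after one interval: r = e^(−kτ) = e^(−0.02548 × 35.0) = 0.4099
Before dose 3, 2 doses have been given (aged 1τ, 2τ).
C_trough = C₀ × (r + r²) = 25.23 × (0.4099 + 0.1680) = 14.58 mg/L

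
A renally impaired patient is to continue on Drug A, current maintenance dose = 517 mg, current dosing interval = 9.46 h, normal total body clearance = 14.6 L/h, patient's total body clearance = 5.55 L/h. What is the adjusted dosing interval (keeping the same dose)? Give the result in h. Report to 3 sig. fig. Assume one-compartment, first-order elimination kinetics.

24.9 h

To keep the same average steady-state level, dosing rate must scale with clearance.
CL ratio = 5.55 / 14.6 = 0.3801
New interval (same dose) = 9.46 / 0.3801 = 24.89 h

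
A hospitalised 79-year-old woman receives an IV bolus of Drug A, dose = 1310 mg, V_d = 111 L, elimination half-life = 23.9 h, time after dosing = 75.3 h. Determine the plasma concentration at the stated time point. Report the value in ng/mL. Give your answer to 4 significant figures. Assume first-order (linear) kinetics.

1329 ng/mL

C₀ = Dose / Vd = 1310 / 111 = 11.80 mg/L
k = ln2 / t½ = 0.693147 / 23.9 = 0.02900 h⁻¹
C = C₀ · e^(−k·t) = 11.80 × e^(−0.02900 × 75.3)
  = 11.80 × 0.1126 = 1.329 mg/L
Convert: 1.329 mg/L × 1000 = 1329 ng/mL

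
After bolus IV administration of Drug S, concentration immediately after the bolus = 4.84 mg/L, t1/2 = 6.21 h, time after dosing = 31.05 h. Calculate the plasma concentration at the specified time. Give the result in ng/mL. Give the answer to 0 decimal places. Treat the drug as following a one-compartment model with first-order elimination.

k = ln2 / t½ = 0.693147 / 6.21 = 0.1116 h⁻¹
t / t½ = 31.05 / 6.21 = 5 half-lives
C = C₀ × (1/2)^5 = 4.840 × 0.03125 = 0.1513 mg/L
Convert: 0.1513 mg/L × 1000 = 151.3 ng/mL

151 ng/mL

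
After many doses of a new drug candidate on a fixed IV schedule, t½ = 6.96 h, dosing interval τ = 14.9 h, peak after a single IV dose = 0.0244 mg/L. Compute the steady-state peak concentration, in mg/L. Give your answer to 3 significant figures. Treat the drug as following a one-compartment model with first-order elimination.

k = ln2 / t½ = 0.693147 / 6.96 = 0.09959 h⁻¹
e^(−kτ) = e^(−0.09959 × 14.9) = 0.2268
Accumulation ratio R = 1 / (1 − e^(−kτ)) = 1 / (1 − 0.2268) = 1.293
Steady-state peak = C₀ × R = 0.0244 × 1.293 = 0.03155 mg/L

0.0316 mg/L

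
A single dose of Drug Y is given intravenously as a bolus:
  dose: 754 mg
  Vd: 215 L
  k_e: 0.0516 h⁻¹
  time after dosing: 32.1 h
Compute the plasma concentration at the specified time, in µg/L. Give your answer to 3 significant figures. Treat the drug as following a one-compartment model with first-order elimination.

669 µg/L

C₀ = Dose / Vd = 754.0 / 215 = 3.507 mg/L
C = C₀ · e^(−k·t) = 3.507 × e^(−0.05160 × 32.1)
  = 3.507 × 0.1908 = 0.6691 mg/L
Convert: 0.6691 mg/L × 1000 = 669.1 µg/L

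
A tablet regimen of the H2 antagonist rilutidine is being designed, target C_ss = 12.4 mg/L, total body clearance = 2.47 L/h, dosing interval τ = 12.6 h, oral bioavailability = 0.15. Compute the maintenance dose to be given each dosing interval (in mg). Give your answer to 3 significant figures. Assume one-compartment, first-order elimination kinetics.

2570 mg

At steady state, F × (Dose/τ) = Css × CL.
Dose = Css × CL × τ / F = 12.4 × 2.470 × 12.6 / 0.15 = 2573 mg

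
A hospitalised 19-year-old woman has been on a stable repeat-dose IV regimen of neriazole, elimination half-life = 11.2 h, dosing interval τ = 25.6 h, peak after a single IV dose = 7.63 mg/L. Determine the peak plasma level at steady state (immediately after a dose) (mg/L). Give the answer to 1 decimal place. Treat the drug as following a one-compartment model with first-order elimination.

k = ln2 / t½ = 0.693147 / 11.2 = 0.06189 h⁻¹
e^(−kτ) = e^(−0.06189 × 25.6) = 0.2051
Accumulation ratio R = 1 / (1 − e^(−kτ)) = 1 / (1 − 0.2051) = 1.258
Steady-state peak = C₀ × R = 7.63 × 1.258 = 9.599 mg/L

9.6 mg/L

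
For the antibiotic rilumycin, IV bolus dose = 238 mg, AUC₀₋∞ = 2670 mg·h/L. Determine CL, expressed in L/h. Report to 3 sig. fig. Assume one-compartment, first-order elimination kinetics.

CL = Dose / AUC = 238 / 2670 = 0.08914 L/h

0.0891 L/h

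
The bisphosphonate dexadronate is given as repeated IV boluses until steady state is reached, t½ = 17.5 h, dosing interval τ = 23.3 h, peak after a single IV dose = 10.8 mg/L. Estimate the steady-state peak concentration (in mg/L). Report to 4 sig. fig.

17.92 mg/L

k = ln2 / t½ = 0.693147 / 17.5 = 0.03961 h⁻¹
e^(−kτ) = e^(−0.03961 × 23.3) = 0.3974
Accumulation ratio R = 1 / (1 − e^(−kτ)) = 1 / (1 − 0.3974) = 1.659
Steady-state peak = C₀ × R = 10.8 × 1.659 = 17.92 mg/L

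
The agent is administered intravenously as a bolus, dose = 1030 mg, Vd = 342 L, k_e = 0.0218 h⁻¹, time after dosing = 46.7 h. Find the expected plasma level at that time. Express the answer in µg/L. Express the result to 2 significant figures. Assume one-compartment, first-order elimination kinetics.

C₀ = Dose / Vd = 1030 / 342 = 3.012 mg/L
C = C₀ · e^(−k·t) = 3.012 × e^(−0.02180 × 46.7)
  = 3.012 × 0.3613 = 1.088 mg/L
Convert: 1.088 mg/L × 1000 = 1088 µg/L

1100 µg/L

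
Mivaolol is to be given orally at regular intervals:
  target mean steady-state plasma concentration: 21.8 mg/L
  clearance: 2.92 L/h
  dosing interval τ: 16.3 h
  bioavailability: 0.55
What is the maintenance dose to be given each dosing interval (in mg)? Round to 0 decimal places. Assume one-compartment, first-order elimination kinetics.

At steady state, F × (Dose/τ) = Css × CL.
Dose = Css × CL × τ / F = 21.8 × 2.920 × 16.3 / 0.55 = 1887 mg

1887 mg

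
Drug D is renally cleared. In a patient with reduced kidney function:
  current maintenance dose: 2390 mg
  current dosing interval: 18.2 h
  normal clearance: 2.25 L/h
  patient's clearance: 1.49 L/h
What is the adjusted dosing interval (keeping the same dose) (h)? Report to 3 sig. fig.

To keep the same average steady-state level, dosing rate must scale with clearance.
CL ratio = 1.49 / 2.25 = 0.6622
New interval (same dose) = 18.2 / 0.6622 = 27.48 h

27.5 h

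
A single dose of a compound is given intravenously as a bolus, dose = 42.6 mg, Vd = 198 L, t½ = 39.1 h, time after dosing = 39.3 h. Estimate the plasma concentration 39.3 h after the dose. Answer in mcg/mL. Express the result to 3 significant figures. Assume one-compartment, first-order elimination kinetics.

0.107 mcg/mL

C₀ = Dose / Vd = 42.60 / 198 = 0.2152 mg/L
k = ln2 / t½ = 0.693147 / 39.1 = 0.01773 h⁻¹
C = C₀ · e^(−k·t) = 0.2152 × e^(−0.01773 × 39.3)
  = 0.2152 × 0.4982 = 0.1072 mg/L
(0.1072 mg/L = 0.1072 mcg/mL)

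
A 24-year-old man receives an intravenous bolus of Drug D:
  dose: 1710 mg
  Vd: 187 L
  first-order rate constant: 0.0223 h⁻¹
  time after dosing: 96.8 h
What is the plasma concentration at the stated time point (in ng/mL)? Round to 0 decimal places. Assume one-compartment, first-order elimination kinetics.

1056 ng/mL

C₀ = Dose / Vd = 1710 / 187 = 9.144 mg/L
C = C₀ · e^(−k·t) = 9.144 × e^(−0.02230 × 96.8)
  = 9.144 × 0.1155 = 1.056 mg/L
Convert: 1.056 mg/L × 1000 = 1056 ng/mL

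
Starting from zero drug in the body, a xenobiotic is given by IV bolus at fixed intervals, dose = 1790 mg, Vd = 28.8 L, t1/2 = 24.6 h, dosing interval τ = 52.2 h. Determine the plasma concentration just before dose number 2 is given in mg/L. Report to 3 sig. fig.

14.3 mg/L

C₀ per dose = Dose / Vd = 1790 / 28.8 = 62.15 mg/L
k = ln2 / t½ = 0.693147 / 24.6 = 0.02818 h⁻¹
Fraction remaining after one interval: r = e^(−kτ) = e^(−0.02818 × 52.2) = 0.2297
Before dose 2, 1 dose has been given (aged 1τ).
C_trough = C₀ × r = 62.15 × 0.2297 = 14.28 mg/L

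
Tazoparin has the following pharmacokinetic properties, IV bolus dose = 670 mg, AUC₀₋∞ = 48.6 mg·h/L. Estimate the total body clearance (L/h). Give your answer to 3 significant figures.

CL = Dose / AUC = 670 / 48.6 = 13.79 L/h

13.8 L/h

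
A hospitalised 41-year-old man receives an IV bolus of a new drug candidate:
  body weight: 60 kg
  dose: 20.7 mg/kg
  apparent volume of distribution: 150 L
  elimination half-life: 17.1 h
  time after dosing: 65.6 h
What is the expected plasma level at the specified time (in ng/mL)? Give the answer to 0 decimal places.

Total dose = 20.7 × 60 = 1242 mg
C₀ = Dose / Vd = 1242 / 150 = 8.280 mg/L
k = ln2 / t½ = 0.693147 / 17.1 = 0.04053 h⁻¹
C = C₀ · e^(−k·t) = 8.280 × e^(−0.04053 × 65.6)
  = 8.280 × 0.07003 = 0.5798 mg/L
Convert: 0.5798 mg/L × 1000 = 579.8 ng/mL

580 ng/mL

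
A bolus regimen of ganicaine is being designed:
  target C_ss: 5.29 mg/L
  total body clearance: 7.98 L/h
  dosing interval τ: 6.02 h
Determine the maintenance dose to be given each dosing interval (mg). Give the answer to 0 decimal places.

At steady state, Dose/τ = Css × CL.
Dose = Css × CL × τ = 5.29 × 7.980 × 6.02 = 254.1 mg

254 mg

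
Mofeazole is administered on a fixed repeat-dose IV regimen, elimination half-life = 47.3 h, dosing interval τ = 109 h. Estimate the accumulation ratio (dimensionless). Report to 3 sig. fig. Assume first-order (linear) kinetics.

k = ln2 / t½ = 0.693147 / 47.3 = 0.01465 h⁻¹
e^(−kτ) = e^(−0.01465 × 109) = 0.2025
Accumulation ratio R = 1 / (1 − e^(−kτ)) = 1 / (1 − 0.2025) = 1.254

1.25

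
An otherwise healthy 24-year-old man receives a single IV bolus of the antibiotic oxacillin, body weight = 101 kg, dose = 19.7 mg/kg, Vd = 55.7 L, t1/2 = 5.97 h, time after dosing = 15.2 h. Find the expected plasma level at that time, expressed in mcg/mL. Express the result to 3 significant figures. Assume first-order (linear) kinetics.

Total dose = 19.7 × 101 = 1990 mg
C₀ = Dose / Vd = 1990 / 55.7 = 35.73 mg/L
k = ln2 / t½ = 0.693147 / 5.97 = 0.1161 h⁻¹
C = C₀ · e^(−k·t) = 35.73 × e^(−0.1161 × 15.2)
  = 35.73 × 0.1712 = 6.117 mg/L
(6.117 mg/L = 6.117 mcg/mL)

6.12 mcg/mL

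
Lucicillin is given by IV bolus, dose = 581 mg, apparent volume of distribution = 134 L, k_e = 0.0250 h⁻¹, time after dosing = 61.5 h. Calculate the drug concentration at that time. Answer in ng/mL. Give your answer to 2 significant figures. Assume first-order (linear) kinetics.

C₀ = Dose / Vd = 581.0 / 134 = 4.336 mg/L
C = C₀ · e^(−k·t) = 4.336 × e^(−0.02500 × 61.5)
  = 4.336 × 0.2149 = 0.9318 mg/L
Convert: 0.9318 mg/L × 1000 = 931.8 ng/mL

930 ng/mL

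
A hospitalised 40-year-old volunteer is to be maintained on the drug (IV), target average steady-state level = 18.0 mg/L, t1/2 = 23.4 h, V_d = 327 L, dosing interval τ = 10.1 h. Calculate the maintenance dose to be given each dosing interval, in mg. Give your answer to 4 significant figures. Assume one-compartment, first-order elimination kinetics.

k = ln2 / t½ = 0.693147 / 23.4 = 0.02962 h⁻¹
CL = k × Vd = 0.02962 × 327 = 9.686 L/h
At steady state, Dose/τ = Css × CL.
Dose = Css × CL × τ = 18.0 × 9.686 × 10.1 = 1761 mg

1761 mg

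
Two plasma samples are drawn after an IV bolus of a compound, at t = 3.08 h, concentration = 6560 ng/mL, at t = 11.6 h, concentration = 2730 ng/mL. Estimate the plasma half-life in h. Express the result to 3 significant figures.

6.74 h

k = ln(C₁/C₂) / (t₂ − t₁) = ln(6560/2730) / (11.6 − 3.08)
  = 0.8767 / 8.520 = 0.1029 h⁻¹
t½ = ln2 / k = 0.693147 / 0.1029 = 6.736 h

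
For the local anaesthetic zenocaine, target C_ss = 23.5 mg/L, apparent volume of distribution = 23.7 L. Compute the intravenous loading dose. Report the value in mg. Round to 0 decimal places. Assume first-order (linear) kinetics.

LD = Css × Vd = 23.5 × 23.7 = 557.0 mg

557 mg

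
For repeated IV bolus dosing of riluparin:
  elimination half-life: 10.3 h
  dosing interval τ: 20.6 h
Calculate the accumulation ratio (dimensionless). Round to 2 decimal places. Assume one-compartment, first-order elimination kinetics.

1.33

k = ln2 / t½ = 0.693147 / 10.3 = 0.06730 h⁻¹
e^(−kτ) = e^(−0.06730 × 20.6) = 0.2500
Accumulation ratio R = 1 / (1 − e^(−kτ)) = 1 / (1 − 0.2500) = 1.333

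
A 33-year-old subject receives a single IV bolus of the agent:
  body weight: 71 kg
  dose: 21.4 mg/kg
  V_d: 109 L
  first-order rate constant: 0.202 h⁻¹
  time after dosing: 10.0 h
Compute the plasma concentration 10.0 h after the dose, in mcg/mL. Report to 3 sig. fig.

1.85 mcg/mL

Total dose = 21.4 × 71 = 1519 mg
C₀ = Dose / Vd = 1519 / 109 = 13.94 mg/L
C = C₀ · e^(−k·t) = 13.94 × e^(−0.2020 × 10.0)
  = 13.94 × 0.1327 = 1.850 mg/L
(1.850 mg/L = 1.850 mcg/mL)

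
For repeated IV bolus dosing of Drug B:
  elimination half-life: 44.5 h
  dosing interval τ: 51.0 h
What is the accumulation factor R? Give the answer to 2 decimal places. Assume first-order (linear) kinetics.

1.82

k = ln2 / t½ = 0.693147 / 44.5 = 0.01558 h⁻¹
e^(−kτ) = e^(−0.01558 × 51.0) = 0.4518
Accumulation ratio R = 1 / (1 − e^(−kτ)) = 1 / (1 − 0.4518) = 1.824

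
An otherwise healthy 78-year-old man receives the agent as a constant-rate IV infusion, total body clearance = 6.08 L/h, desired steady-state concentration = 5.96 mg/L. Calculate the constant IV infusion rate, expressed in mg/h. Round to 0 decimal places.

36 mg/h

At steady state, infusion rate R₀ = Css × CL = 5.96 × 6.080 = 36.24 mg/h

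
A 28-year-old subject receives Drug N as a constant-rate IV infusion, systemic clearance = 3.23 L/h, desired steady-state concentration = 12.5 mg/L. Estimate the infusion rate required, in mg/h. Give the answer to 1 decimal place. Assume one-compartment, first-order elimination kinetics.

40.4 mg/h

At steady state, infusion rate R₀ = Css × CL = 12.5 × 3.230 = 40.38 mg/h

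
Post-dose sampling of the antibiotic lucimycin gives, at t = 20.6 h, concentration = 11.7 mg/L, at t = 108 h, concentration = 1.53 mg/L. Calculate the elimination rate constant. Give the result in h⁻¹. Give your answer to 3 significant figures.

0.0233 h⁻¹

k = ln(C₁/C₂) / (t₂ − t₁) = ln(11.7/1.53) / (108 − 20.6)
  = 2.034 / 87.40 = 0.02327 h⁻¹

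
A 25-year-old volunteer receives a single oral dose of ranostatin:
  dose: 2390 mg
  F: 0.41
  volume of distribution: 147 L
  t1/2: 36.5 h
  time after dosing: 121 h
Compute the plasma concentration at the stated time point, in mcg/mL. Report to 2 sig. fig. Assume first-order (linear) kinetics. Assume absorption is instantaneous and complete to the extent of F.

Amount reaching circulation = F × Dose = 0.41 × 2390 = 979.9 mg
C₀ = F·Dose / Vd = 979.9 / 147 = 6.666 mg/L
k = ln2 / t½ = 0.693147 / 36.5 = 0.01899 h⁻¹
C = C₀ · e^(−k·t) = 6.666 × e^(−0.01899 × 121)
  = 6.666 × 0.1005 = 0.6699 mg/L
(0.6699 mg/L = 0.6699 mcg/mL)

0.67 mcg/mL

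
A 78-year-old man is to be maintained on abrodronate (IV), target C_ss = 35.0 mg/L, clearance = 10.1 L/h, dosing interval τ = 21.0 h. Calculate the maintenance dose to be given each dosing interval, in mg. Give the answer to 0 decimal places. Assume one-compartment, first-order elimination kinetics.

At steady state, Dose/τ = Css × CL.
Dose = Css × CL × τ = 35.0 × 10.10 × 21.0 = 7424 mg

7424 mg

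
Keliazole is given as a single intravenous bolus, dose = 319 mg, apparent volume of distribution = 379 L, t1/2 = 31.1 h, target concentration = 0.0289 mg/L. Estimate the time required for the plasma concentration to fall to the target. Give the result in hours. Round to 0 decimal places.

C₀ = Dose / Vd = 319.0 / 379 = 0.8417 mg/L
k = ln2 / t½ = 0.693147 / 31.1 = 0.02229 h⁻¹
t = ln(C₀ / C) / k = ln(0.8417 / 0.0289) / 0.02229
  = ln(29.12) / 0.02229 = 3.371 / 0.02229 = 151.2 h

151 h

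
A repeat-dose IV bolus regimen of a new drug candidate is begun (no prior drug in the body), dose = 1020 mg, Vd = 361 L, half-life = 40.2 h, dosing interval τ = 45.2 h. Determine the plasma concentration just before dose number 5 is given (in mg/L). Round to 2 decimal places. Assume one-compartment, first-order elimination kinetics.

2.29 mg/L

C₀ per dose = Dose / Vd = 1020 / 361 = 2.825 mg/L
k = ln2 / t½ = 0.693147 / 40.2 = 0.01724 h⁻¹
Fraction remaining after one interval: r = e^(−kτ) = e^(−0.01724 × 45.2) = 0.4588
Before dose 5, 4 doses have been given (aged 1τ, 2τ, 3τ, 4τ).
C_trough = C₀ × (r + r² + … + r^4) = C₀ × r(1−r^4)/(1−r)
        = 2.825 × 0.4588 × (1 − 0.04431) / (1 − 0.4588) = 2.289 mg/L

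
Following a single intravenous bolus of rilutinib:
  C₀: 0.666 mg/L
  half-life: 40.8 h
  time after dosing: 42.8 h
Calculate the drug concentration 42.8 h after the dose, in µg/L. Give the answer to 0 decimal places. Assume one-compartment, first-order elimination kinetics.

322 µg/L

k = ln2 / t½ = 0.693147 / 40.8 = 0.01699 h⁻¹
C = C₀ · e^(−k·t) = 0.6660 × e^(−0.01699 × 42.8)
  = 0.6660 × 0.4833 = 0.3219 mg/L
Convert: 0.3219 mg/L × 1000 = 321.9 µg/L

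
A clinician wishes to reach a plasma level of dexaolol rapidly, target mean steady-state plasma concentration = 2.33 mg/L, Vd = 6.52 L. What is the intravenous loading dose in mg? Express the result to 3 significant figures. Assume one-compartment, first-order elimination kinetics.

LD = Css × Vd = 2.33 × 6.52 = 15.19 mg

15.2 mg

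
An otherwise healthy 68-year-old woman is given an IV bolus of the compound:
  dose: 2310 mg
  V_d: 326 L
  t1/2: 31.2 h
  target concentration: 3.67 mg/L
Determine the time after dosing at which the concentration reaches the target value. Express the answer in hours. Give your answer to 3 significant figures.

29.6 h

C₀ = Dose / Vd = 2310 / 326 = 7.086 mg/L
k = ln2 / t½ = 0.693147 / 31.2 = 0.02222 h⁻¹
t = ln(C₀ / C) / k = ln(7.086 / 3.67) / 0.02222
  = ln(1.931) / 0.02222 = 0.6580 / 0.02222 = 29.61 h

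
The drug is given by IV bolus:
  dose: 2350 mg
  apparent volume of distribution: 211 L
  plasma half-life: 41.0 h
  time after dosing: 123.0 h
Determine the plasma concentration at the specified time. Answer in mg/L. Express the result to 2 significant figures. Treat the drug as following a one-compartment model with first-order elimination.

C₀ = Dose / Vd = 2350 / 211 = 11.14 mg/L
k = ln2 / t½ = 0.693147 / 41.0 = 0.01691 h⁻¹
t / t½ = 123.0 / 41.0 = 3 half-lives
C = C₀ × (1/2)^3 = 11.14 × 0.1250 = 1.393 mg/L

1.4 mg/L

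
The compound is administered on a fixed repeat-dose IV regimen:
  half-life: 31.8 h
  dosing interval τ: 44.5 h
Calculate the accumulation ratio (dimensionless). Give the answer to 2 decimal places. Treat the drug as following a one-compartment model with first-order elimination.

k = ln2 / t½ = 0.693147 / 31.8 = 0.02180 h⁻¹
e^(−kτ) = e^(−0.02180 × 44.5) = 0.3790
Accumulation ratio R = 1 / (1 − e^(−kτ)) = 1 / (1 − 0.3790) = 1.610

1.61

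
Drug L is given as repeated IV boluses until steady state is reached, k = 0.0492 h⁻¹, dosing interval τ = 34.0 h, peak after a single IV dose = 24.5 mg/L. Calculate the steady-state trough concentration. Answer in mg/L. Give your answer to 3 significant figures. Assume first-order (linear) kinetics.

e^(−kτ) = e^(−0.04920 × 34.0) = 0.1877
Accumulation ratio R = 1 / (1 − e^(−kτ)) = 1 / (1 − 0.1877) = 1.231
Steady-state trough = C₀ × R × e^(−kτ) = 24.5 × 1.231 × 0.1877 = 5.661 mg/L

5.66 mg/L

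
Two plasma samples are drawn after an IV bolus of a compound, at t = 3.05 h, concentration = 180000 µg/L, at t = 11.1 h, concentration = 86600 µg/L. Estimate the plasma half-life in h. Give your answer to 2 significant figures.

k = ln(C₁/C₂) / (t₂ − t₁) = ln(180000/86600) / (11.1 − 3.05)
  = 0.7317 / 8.050 = 0.09089 h⁻¹
t½ = ln2 / k = 0.693147 / 0.09089 = 7.626 h

7.6 h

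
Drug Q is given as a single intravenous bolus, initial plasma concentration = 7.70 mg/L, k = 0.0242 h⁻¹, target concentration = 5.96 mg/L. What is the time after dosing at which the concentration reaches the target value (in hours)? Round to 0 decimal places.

11 h

t = ln(C₀ / C) / k = ln(7.700 / 5.96) / 0.02420
  = ln(1.292) / 0.02420 = 0.2562 / 0.02420 = 10.59 h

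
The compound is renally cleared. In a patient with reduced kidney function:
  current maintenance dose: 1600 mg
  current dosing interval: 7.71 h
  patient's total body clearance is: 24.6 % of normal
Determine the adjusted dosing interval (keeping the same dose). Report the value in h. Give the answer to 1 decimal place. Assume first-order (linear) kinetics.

31.3 h

To keep the same average steady-state level, dosing rate must scale with clearance.
CL ratio = 24.6 / 100 = 0.2460
New interval (same dose) = 7.71 / 0.2460 = 31.34 h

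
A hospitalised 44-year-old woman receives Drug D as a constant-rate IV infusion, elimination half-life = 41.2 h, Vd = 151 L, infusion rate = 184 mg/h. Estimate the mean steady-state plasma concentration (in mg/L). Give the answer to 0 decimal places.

72 mg/L

k = ln2 / t½ = 0.693147 / 41.2 = 0.01682 h⁻¹
CL = k × Vd = 0.01682 × 151 = 2.540 L/h
At steady state Css = R₀ / CL = 184 / 2.540 = 72.44 mg/L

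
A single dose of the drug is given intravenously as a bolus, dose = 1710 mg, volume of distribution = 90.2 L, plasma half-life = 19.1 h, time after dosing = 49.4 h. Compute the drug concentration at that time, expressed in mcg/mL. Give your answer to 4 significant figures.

3.157 mcg/mL

C₀ = Dose / Vd = 1710 / 90.2 = 18.96 mg/L
k = ln2 / t½ = 0.693147 / 19.1 = 0.03629 h⁻¹
C = C₀ · e^(−k·t) = 18.96 × e^(−0.03629 × 49.4)
  = 18.96 × 0.1665 = 3.157 mg/L
(3.157 mg/L = 3.157 mcg/mL)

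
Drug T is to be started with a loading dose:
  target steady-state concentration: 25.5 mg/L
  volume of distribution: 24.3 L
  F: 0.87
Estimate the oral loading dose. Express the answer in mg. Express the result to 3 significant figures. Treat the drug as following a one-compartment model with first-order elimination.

712 mg

LD = Css × Vd / F = 25.5 × 24.3 / 0.87 = 712.2 mg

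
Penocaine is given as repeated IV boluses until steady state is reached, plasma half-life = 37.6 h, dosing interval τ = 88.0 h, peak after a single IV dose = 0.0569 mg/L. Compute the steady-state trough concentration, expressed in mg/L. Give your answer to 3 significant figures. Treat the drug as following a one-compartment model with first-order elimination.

0.0140 mg/L

k = ln2 / t½ = 0.693147 / 37.6 = 0.01843 h⁻¹
e^(−kτ) = e^(−0.01843 × 88.0) = 0.1975
Accumulation ratio R = 1 / (1 − e^(−kτ)) = 1 / (1 − 0.1975) = 1.246
Steady-state trough = C₀ × R × e^(−kτ) = 0.0569 × 1.246 × 0.1975 = 0.01400 mg/L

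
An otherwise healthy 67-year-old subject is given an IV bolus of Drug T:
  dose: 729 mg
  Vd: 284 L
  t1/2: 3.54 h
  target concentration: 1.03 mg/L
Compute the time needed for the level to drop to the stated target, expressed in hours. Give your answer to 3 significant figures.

4.66 h

C₀ = Dose / Vd = 729.0 / 284 = 2.567 mg/L
k = ln2 / t½ = 0.693147 / 3.54 = 0.1958 h⁻¹
t = ln(C₀ / C) / k = ln(2.567 / 1.03) / 0.1958
  = ln(2.492) / 0.1958 = 0.9131 / 0.1958 = 4.663 h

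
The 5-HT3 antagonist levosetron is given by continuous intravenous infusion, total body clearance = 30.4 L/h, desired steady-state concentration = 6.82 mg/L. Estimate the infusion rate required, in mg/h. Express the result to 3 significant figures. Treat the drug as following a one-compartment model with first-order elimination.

207 mg/h

At steady state, infusion rate R₀ = Css × CL = 6.82 × 30.40 = 207.3 mg/h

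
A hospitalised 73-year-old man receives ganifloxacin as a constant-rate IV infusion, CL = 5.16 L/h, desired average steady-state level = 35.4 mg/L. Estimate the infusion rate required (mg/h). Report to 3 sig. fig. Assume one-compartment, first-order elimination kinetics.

183 mg/h

At steady state, infusion rate R₀ = Css × CL = 35.4 × 5.160 = 182.7 mg/h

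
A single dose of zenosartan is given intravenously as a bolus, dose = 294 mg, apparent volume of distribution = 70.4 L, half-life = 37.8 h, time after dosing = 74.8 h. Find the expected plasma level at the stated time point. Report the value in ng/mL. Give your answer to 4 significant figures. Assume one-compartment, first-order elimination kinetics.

C₀ = Dose / Vd = 294.0 / 70.4 = 4.176 mg/L
k = ln2 / t½ = 0.693147 / 37.8 = 0.01834 h⁻¹
C = C₀ · e^(−k·t) = 4.176 × e^(−0.01834 × 74.8)
  = 4.176 × 0.2536 = 1.059 mg/L
Convert: 1.059 mg/L × 1000 = 1059 ng/mL

1059 ng/mL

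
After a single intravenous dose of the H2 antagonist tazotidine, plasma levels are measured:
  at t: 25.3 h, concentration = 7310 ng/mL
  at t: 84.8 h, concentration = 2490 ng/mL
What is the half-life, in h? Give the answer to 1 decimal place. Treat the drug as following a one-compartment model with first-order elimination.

38.3 h

k = ln(C₁/C₂) / (t₂ − t₁) = ln(7310/2490) / (84.8 − 25.3)
  = 1.077 / 59.50 = 0.01810 h⁻¹
t½ = ln2 / k = 0.693147 / 0.01810 = 38.30 h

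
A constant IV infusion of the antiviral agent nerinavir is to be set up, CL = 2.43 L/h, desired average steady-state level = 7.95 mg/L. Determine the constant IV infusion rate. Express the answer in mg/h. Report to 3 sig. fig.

19.3 mg/h

At steady state, infusion rate R₀ = Css × CL = 7.95 × 2.430 = 19.32 mg/h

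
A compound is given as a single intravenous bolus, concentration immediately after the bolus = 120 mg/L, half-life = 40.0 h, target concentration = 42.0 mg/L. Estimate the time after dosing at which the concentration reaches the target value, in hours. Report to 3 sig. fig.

60.6 h

k = ln2 / t½ = 0.693147 / 40.0 = 0.01733 h⁻¹
t = ln(C₀ / C) / k = ln(120.0 / 42.0) / 0.01733
  = ln(2.857) / 0.01733 = 1.050 / 0.01733 = 60.59 h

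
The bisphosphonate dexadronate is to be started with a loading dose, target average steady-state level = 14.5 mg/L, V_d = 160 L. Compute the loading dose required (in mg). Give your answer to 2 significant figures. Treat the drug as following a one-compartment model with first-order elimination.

2300 mg

LD = Css × Vd = 14.5 × 160 = 2320 mg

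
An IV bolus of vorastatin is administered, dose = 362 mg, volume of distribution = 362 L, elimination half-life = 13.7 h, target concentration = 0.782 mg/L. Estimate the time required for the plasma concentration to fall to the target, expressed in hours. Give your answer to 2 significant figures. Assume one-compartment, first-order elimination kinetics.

4.9 h

C₀ = Dose / Vd = 362.0 / 362 = 1.000 mg/L
k = ln2 / t½ = 0.693147 / 13.7 = 0.05059 h⁻¹
t = ln(C₀ / C) / k = ln(1.000 / 0.782) / 0.05059
  = ln(1.279) / 0.05059 = 0.2461 / 0.05059 = 4.865 h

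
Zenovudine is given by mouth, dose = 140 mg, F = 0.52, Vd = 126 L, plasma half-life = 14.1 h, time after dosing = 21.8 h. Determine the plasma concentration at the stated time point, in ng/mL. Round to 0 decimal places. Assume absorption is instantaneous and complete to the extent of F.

Amount reaching circulation = F × Dose = 0.52 × 140.0 = 72.80 mg
C₀ = F·Dose / Vd = 72.80 / 126 = 0.5778 mg/L
k = ln2 / t½ = 0.693147 / 14.1 = 0.04916 h⁻¹
C = C₀ · e^(−k·t) = 0.5778 × e^(−0.04916 × 21.8)
  = 0.5778 × 0.3424 = 0.1978 mg/L
Convert: 0.1978 mg/L × 1000 = 197.8 ng/mL

198 ng/mL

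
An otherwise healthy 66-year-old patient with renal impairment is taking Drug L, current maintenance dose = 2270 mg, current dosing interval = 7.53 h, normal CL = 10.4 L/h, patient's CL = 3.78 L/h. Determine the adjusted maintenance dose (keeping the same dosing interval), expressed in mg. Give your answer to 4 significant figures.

825.1 mg

To keep the same average steady-state level, dosing rate must scale with clearance.
CL ratio = 3.78 / 10.4 = 0.3635
New dose (same interval) = 2270 × 0.3635 = 825.1 mg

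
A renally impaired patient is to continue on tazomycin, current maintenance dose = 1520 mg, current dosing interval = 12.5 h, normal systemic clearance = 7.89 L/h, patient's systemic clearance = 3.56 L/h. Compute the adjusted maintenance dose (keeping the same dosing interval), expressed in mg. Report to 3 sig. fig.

686 mg

To keep the same average steady-state level, dosing rate must scale with clearance.
CL ratio = 3.56 / 7.89 = 0.4512
New dose (same interval) = 1520 × 0.4512 = 685.8 mg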